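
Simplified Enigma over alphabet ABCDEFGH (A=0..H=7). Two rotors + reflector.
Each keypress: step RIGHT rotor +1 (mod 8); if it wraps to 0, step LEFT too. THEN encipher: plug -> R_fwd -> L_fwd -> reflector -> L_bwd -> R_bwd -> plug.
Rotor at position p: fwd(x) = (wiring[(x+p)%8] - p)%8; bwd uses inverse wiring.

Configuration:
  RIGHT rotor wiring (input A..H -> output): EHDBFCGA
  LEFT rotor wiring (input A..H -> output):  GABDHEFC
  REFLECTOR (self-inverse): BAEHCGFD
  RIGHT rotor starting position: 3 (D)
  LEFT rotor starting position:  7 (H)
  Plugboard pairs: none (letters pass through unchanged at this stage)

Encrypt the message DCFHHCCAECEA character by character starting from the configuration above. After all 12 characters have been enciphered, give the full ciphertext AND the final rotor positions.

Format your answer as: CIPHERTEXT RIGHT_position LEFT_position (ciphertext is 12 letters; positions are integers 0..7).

Answer: FGHFGAEHBGGE 7 0

Derivation:
Char 1 ('D'): step: R->4, L=7; D->plug->D->R->E->L->E->refl->C->L'->D->R'->F->plug->F
Char 2 ('C'): step: R->5, L=7; C->plug->C->R->D->L->C->refl->E->L'->E->R'->G->plug->G
Char 3 ('F'): step: R->6, L=7; F->plug->F->R->D->L->C->refl->E->L'->E->R'->H->plug->H
Char 4 ('H'): step: R->7, L=7; H->plug->H->R->H->L->G->refl->F->L'->G->R'->F->plug->F
Char 5 ('H'): step: R->0, L->0 (L advanced); H->plug->H->R->A->L->G->refl->F->L'->G->R'->G->plug->G
Char 6 ('C'): step: R->1, L=0; C->plug->C->R->A->L->G->refl->F->L'->G->R'->A->plug->A
Char 7 ('C'): step: R->2, L=0; C->plug->C->R->D->L->D->refl->H->L'->E->R'->E->plug->E
Char 8 ('A'): step: R->3, L=0; A->plug->A->R->G->L->F->refl->G->L'->A->R'->H->plug->H
Char 9 ('E'): step: R->4, L=0; E->plug->E->R->A->L->G->refl->F->L'->G->R'->B->plug->B
Char 10 ('C'): step: R->5, L=0; C->plug->C->R->D->L->D->refl->H->L'->E->R'->G->plug->G
Char 11 ('E'): step: R->6, L=0; E->plug->E->R->F->L->E->refl->C->L'->H->R'->G->plug->G
Char 12 ('A'): step: R->7, L=0; A->plug->A->R->B->L->A->refl->B->L'->C->R'->E->plug->E
Final: ciphertext=FGHFGAEHBGGE, RIGHT=7, LEFT=0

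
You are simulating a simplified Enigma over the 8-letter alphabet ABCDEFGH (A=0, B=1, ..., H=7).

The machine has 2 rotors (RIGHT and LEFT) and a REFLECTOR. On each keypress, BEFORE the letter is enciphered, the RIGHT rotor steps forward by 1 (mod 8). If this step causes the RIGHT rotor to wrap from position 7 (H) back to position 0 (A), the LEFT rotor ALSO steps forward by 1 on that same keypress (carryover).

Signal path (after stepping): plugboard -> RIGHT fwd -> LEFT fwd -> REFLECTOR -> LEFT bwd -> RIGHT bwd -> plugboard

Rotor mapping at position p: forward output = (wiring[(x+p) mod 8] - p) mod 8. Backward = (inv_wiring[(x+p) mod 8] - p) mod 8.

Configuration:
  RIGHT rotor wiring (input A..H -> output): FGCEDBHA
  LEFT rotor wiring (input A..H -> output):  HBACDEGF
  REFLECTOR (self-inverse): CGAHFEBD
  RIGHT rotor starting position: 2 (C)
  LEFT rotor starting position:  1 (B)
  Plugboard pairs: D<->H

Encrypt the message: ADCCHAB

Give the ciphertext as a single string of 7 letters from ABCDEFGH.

Answer: HCHBDGC

Derivation:
Char 1 ('A'): step: R->3, L=1; A->plug->A->R->B->L->H->refl->D->L'->E->R'->D->plug->H
Char 2 ('D'): step: R->4, L=1; D->plug->H->R->A->L->A->refl->C->L'->D->R'->C->plug->C
Char 3 ('C'): step: R->5, L=1; C->plug->C->R->D->L->C->refl->A->L'->A->R'->D->plug->H
Char 4 ('C'): step: R->6, L=1; C->plug->C->R->H->L->G->refl->B->L'->C->R'->B->plug->B
Char 5 ('H'): step: R->7, L=1; H->plug->D->R->D->L->C->refl->A->L'->A->R'->H->plug->D
Char 6 ('A'): step: R->0, L->2 (L advanced); A->plug->A->R->F->L->D->refl->H->L'->H->R'->G->plug->G
Char 7 ('B'): step: R->1, L=2; B->plug->B->R->B->L->A->refl->C->L'->D->R'->C->plug->C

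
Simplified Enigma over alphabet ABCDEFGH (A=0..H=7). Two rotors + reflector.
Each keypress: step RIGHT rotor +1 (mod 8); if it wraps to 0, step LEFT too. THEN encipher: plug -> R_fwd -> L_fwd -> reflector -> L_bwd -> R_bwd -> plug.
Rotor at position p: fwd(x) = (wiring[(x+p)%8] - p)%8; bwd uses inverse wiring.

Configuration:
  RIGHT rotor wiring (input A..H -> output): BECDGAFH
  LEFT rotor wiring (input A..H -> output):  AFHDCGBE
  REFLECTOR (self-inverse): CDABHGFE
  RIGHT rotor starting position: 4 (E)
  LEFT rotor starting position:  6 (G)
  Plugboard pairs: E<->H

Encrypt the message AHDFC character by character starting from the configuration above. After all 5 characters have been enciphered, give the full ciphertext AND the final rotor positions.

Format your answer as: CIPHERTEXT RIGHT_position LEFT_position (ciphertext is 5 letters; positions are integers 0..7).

Answer: GGECE 1 7

Derivation:
Char 1 ('A'): step: R->5, L=6; A->plug->A->R->D->L->H->refl->E->L'->G->R'->G->plug->G
Char 2 ('H'): step: R->6, L=6; H->plug->E->R->E->L->B->refl->D->L'->A->R'->G->plug->G
Char 3 ('D'): step: R->7, L=6; D->plug->D->R->D->L->H->refl->E->L'->G->R'->H->plug->E
Char 4 ('F'): step: R->0, L->7 (L advanced); F->plug->F->R->A->L->F->refl->G->L'->C->R'->C->plug->C
Char 5 ('C'): step: R->1, L=7; C->plug->C->R->C->L->G->refl->F->L'->A->R'->H->plug->E
Final: ciphertext=GGECE, RIGHT=1, LEFT=7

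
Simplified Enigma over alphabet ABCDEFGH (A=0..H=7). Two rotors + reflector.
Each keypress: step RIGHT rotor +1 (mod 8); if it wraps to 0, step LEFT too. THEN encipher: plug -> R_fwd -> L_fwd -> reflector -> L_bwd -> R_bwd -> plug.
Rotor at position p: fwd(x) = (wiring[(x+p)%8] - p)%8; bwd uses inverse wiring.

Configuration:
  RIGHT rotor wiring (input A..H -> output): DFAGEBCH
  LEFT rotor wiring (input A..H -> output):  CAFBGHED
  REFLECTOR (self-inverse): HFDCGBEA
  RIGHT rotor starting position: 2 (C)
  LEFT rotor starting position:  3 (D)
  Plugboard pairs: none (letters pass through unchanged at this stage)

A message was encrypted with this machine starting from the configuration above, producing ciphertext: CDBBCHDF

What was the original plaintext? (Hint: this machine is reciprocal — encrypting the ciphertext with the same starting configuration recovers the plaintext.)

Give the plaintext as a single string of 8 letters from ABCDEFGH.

Char 1 ('C'): step: R->3, L=3; C->plug->C->R->G->L->F->refl->B->L'->D->R'->A->plug->A
Char 2 ('D'): step: R->4, L=3; D->plug->D->R->D->L->B->refl->F->L'->G->R'->C->plug->C
Char 3 ('B'): step: R->5, L=3; B->plug->B->R->F->L->H->refl->A->L'->E->R'->A->plug->A
Char 4 ('B'): step: R->6, L=3; B->plug->B->R->B->L->D->refl->C->L'->H->R'->D->plug->D
Char 5 ('C'): step: R->7, L=3; C->plug->C->R->G->L->F->refl->B->L'->D->R'->H->plug->H
Char 6 ('H'): step: R->0, L->4 (L advanced); H->plug->H->R->H->L->F->refl->B->L'->G->R'->D->plug->D
Char 7 ('D'): step: R->1, L=4; D->plug->D->R->D->L->H->refl->A->L'->C->R'->H->plug->H
Char 8 ('F'): step: R->2, L=4; F->plug->F->R->F->L->E->refl->G->L'->E->R'->B->plug->B

Answer: ACADHDHB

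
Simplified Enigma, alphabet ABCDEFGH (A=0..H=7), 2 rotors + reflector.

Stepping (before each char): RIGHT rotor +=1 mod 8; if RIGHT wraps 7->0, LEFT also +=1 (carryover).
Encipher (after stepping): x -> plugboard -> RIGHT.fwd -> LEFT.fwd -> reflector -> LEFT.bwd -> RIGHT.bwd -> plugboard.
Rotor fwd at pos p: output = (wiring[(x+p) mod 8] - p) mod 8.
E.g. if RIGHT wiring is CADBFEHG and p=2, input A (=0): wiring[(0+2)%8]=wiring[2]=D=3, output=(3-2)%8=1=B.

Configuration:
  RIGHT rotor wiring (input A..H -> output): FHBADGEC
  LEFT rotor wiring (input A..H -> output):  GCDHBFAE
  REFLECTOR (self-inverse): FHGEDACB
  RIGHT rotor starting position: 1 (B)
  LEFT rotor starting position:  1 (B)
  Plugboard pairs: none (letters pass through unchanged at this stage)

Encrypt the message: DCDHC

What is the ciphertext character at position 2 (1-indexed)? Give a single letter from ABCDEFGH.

Char 1 ('D'): step: R->2, L=1; D->plug->D->R->E->L->E->refl->D->L'->G->R'->B->plug->B
Char 2 ('C'): step: R->3, L=1; C->plug->C->R->D->L->A->refl->F->L'->H->R'->E->plug->E

E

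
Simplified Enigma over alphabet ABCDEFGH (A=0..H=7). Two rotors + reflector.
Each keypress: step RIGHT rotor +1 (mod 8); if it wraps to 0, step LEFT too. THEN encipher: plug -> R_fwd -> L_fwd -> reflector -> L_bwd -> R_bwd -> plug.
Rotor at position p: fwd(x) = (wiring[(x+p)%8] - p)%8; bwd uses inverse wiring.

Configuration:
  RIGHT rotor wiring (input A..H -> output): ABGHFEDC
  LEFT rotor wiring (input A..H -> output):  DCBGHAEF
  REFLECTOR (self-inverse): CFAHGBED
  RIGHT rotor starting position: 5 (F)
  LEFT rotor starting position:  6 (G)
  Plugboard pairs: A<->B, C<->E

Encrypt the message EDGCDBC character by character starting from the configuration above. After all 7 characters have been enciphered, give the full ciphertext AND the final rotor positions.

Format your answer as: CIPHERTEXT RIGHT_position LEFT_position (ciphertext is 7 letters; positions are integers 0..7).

Char 1 ('E'): step: R->6, L=6; E->plug->C->R->C->L->F->refl->B->L'->G->R'->H->plug->H
Char 2 ('D'): step: R->7, L=6; D->plug->D->R->H->L->C->refl->A->L'->F->R'->G->plug->G
Char 3 ('G'): step: R->0, L->7 (L advanced); G->plug->G->R->D->L->C->refl->A->L'->F->R'->E->plug->C
Char 4 ('C'): step: R->1, L=7; C->plug->E->R->D->L->C->refl->A->L'->F->R'->B->plug->A
Char 5 ('D'): step: R->2, L=7; D->plug->D->R->C->L->D->refl->H->L'->E->R'->A->plug->B
Char 6 ('B'): step: R->3, L=7; B->plug->A->R->E->L->H->refl->D->L'->C->R'->B->plug->A
Char 7 ('C'): step: R->4, L=7; C->plug->E->R->E->L->H->refl->D->L'->C->R'->G->plug->G
Final: ciphertext=HGCABAG, RIGHT=4, LEFT=7

Answer: HGCABAG 4 7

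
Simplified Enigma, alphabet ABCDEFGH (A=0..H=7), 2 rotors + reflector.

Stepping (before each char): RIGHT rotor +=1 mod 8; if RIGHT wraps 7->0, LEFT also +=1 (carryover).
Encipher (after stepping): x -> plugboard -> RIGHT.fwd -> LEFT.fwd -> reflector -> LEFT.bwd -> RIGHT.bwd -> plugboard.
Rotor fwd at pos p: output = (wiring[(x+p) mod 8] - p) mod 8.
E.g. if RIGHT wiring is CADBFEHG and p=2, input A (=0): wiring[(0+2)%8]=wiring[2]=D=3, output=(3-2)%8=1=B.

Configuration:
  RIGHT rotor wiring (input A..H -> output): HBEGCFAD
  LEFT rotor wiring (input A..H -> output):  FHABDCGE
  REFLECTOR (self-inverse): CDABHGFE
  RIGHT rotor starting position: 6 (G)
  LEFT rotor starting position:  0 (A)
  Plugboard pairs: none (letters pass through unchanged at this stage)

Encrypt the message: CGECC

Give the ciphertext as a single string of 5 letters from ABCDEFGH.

Answer: DFHGA

Derivation:
Char 1 ('C'): step: R->7, L=0; C->plug->C->R->C->L->A->refl->C->L'->F->R'->D->plug->D
Char 2 ('G'): step: R->0, L->1 (L advanced); G->plug->G->R->A->L->G->refl->F->L'->F->R'->F->plug->F
Char 3 ('E'): step: R->1, L=1; E->plug->E->R->E->L->B->refl->D->L'->G->R'->H->plug->H
Char 4 ('C'): step: R->2, L=1; C->plug->C->R->A->L->G->refl->F->L'->F->R'->G->plug->G
Char 5 ('C'): step: R->3, L=1; C->plug->C->R->C->L->A->refl->C->L'->D->R'->A->plug->A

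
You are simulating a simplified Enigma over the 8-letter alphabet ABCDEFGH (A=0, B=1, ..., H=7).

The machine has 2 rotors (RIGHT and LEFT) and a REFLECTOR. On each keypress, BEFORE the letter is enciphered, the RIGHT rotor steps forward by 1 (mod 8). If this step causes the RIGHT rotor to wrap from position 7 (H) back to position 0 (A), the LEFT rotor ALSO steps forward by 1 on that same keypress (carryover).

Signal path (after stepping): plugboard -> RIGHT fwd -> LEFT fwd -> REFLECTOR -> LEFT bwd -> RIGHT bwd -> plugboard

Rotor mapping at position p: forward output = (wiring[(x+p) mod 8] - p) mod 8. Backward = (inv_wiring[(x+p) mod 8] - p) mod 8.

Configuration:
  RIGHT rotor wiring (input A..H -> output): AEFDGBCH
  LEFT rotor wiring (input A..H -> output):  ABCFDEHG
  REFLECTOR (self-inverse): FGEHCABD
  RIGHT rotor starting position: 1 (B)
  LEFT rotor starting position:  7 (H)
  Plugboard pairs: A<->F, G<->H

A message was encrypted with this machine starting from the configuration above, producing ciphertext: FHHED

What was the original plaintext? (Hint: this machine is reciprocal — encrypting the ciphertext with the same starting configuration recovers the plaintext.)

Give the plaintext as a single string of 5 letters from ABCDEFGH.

Answer: EEEHE

Derivation:
Char 1 ('F'): step: R->2, L=7; F->plug->A->R->D->L->D->refl->H->L'->A->R'->E->plug->E
Char 2 ('H'): step: R->3, L=7; H->plug->G->R->B->L->B->refl->G->L'->E->R'->E->plug->E
Char 3 ('H'): step: R->4, L=7; H->plug->G->R->B->L->B->refl->G->L'->E->R'->E->plug->E
Char 4 ('E'): step: R->5, L=7; E->plug->E->R->H->L->A->refl->F->L'->G->R'->G->plug->H
Char 5 ('D'): step: R->6, L=7; D->plug->D->R->G->L->F->refl->A->L'->H->R'->E->plug->E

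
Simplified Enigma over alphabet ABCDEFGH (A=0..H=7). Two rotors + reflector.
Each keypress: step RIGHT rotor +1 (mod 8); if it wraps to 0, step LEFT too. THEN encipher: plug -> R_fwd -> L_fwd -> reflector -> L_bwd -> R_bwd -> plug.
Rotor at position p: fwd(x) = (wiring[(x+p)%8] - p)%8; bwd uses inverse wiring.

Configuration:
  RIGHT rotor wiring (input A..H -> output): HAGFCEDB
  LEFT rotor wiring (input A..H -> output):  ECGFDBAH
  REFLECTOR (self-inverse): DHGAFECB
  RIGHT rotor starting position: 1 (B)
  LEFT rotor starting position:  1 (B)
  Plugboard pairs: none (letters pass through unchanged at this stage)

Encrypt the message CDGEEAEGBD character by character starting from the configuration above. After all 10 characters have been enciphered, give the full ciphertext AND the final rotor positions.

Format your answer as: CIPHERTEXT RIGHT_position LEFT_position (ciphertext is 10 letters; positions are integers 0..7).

Answer: GGHBACGBDG 3 2

Derivation:
Char 1 ('C'): step: R->2, L=1; C->plug->C->R->A->L->B->refl->H->L'->F->R'->G->plug->G
Char 2 ('D'): step: R->3, L=1; D->plug->D->R->A->L->B->refl->H->L'->F->R'->G->plug->G
Char 3 ('G'): step: R->4, L=1; G->plug->G->R->C->L->E->refl->F->L'->B->R'->H->plug->H
Char 4 ('E'): step: R->5, L=1; E->plug->E->R->D->L->C->refl->G->L'->G->R'->B->plug->B
Char 5 ('E'): step: R->6, L=1; E->plug->E->R->A->L->B->refl->H->L'->F->R'->A->plug->A
Char 6 ('A'): step: R->7, L=1; A->plug->A->R->C->L->E->refl->F->L'->B->R'->C->plug->C
Char 7 ('E'): step: R->0, L->2 (L advanced); E->plug->E->R->C->L->B->refl->H->L'->D->R'->G->plug->G
Char 8 ('G'): step: R->1, L=2; G->plug->G->R->A->L->E->refl->F->L'->F->R'->B->plug->B
Char 9 ('B'): step: R->2, L=2; B->plug->B->R->D->L->H->refl->B->L'->C->R'->D->plug->D
Char 10 ('D'): step: R->3, L=2; D->plug->D->R->A->L->E->refl->F->L'->F->R'->G->plug->G
Final: ciphertext=GGHBACGBDG, RIGHT=3, LEFT=2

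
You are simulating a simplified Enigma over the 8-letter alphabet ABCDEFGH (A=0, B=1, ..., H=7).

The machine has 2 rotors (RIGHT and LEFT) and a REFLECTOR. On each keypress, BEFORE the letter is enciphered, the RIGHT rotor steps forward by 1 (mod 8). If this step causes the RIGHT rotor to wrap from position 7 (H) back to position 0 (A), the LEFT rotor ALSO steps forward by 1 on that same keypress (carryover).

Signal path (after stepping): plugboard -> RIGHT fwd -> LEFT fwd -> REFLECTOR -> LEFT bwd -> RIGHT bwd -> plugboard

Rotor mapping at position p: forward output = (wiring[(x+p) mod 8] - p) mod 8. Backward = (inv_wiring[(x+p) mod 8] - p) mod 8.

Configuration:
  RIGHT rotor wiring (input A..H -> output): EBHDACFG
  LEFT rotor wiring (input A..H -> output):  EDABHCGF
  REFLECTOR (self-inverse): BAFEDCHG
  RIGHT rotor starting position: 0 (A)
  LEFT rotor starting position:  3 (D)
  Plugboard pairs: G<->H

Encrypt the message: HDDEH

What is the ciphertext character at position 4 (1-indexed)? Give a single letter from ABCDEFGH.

Char 1 ('H'): step: R->1, L=3; H->plug->G->R->F->L->B->refl->A->L'->G->R'->B->plug->B
Char 2 ('D'): step: R->2, L=3; D->plug->D->R->A->L->G->refl->H->L'->C->R'->G->plug->H
Char 3 ('D'): step: R->3, L=3; D->plug->D->R->C->L->H->refl->G->L'->A->R'->A->plug->A
Char 4 ('E'): step: R->4, L=3; E->plug->E->R->A->L->G->refl->H->L'->C->R'->D->plug->D

D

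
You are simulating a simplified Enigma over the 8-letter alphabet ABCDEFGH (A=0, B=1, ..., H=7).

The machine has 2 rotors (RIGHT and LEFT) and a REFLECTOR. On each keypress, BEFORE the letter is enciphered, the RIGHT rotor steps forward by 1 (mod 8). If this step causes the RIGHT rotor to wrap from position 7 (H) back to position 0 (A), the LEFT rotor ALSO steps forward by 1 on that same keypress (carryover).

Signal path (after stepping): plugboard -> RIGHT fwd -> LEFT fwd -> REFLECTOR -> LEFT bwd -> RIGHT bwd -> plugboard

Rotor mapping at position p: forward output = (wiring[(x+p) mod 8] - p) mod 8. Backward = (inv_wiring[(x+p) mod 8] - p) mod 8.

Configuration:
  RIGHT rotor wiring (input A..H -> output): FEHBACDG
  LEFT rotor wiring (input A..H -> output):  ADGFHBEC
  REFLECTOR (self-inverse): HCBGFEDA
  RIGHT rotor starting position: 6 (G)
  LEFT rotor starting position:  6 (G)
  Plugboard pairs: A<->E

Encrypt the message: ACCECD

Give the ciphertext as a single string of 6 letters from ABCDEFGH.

Char 1 ('A'): step: R->7, L=6; A->plug->E->R->C->L->C->refl->B->L'->G->R'->B->plug->B
Char 2 ('C'): step: R->0, L->7 (L advanced); C->plug->C->R->H->L->F->refl->E->L'->C->R'->F->plug->F
Char 3 ('C'): step: R->1, L=7; C->plug->C->R->A->L->D->refl->G->L'->E->R'->H->plug->H
Char 4 ('E'): step: R->2, L=7; E->plug->A->R->F->L->A->refl->H->L'->D->R'->G->plug->G
Char 5 ('C'): step: R->3, L=7; C->plug->C->R->H->L->F->refl->E->L'->C->R'->F->plug->F
Char 6 ('D'): step: R->4, L=7; D->plug->D->R->C->L->E->refl->F->L'->H->R'->C->plug->C

Answer: BFHGFC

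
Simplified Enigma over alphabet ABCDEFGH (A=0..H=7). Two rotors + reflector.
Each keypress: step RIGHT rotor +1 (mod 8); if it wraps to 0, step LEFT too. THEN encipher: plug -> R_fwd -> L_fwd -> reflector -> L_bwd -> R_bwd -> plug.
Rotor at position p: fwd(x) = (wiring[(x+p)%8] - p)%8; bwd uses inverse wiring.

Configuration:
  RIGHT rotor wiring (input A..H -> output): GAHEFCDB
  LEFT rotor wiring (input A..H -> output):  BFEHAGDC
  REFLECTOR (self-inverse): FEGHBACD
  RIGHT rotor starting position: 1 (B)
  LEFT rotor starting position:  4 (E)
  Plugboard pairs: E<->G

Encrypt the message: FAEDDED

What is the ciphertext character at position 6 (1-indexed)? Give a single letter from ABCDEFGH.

Char 1 ('F'): step: R->2, L=4; F->plug->F->R->H->L->D->refl->H->L'->C->R'->B->plug->B
Char 2 ('A'): step: R->3, L=4; A->plug->A->R->B->L->C->refl->G->L'->D->R'->F->plug->F
Char 3 ('E'): step: R->4, L=4; E->plug->G->R->D->L->G->refl->C->L'->B->R'->A->plug->A
Char 4 ('D'): step: R->5, L=4; D->plug->D->R->B->L->C->refl->G->L'->D->R'->E->plug->G
Char 5 ('D'): step: R->6, L=4; D->plug->D->R->C->L->H->refl->D->L'->H->R'->G->plug->E
Char 6 ('E'): step: R->7, L=4; E->plug->G->R->D->L->G->refl->C->L'->B->R'->C->plug->C

C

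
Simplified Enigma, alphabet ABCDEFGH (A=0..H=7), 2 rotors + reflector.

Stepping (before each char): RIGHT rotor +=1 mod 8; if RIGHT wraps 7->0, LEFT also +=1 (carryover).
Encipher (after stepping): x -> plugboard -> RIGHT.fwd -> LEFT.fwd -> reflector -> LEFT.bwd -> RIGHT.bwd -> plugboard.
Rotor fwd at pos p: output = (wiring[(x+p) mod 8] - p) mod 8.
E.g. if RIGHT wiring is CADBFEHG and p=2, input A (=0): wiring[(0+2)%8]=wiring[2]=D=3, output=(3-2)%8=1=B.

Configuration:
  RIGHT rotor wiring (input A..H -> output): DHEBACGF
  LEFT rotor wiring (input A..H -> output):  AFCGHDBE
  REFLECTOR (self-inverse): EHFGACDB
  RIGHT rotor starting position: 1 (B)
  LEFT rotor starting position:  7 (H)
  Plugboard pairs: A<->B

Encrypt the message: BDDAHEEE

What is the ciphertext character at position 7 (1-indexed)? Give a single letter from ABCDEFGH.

Char 1 ('B'): step: R->2, L=7; B->plug->A->R->C->L->G->refl->D->L'->D->R'->F->plug->F
Char 2 ('D'): step: R->3, L=7; D->plug->D->R->D->L->D->refl->G->L'->C->R'->E->plug->E
Char 3 ('D'): step: R->4, L=7; D->plug->D->R->B->L->B->refl->H->L'->E->R'->A->plug->B
Char 4 ('A'): step: R->5, L=7; A->plug->B->R->B->L->B->refl->H->L'->E->R'->G->plug->G
Char 5 ('H'): step: R->6, L=7; H->plug->H->R->E->L->H->refl->B->L'->B->R'->D->plug->D
Char 6 ('E'): step: R->7, L=7; E->plug->E->R->C->L->G->refl->D->L'->D->R'->G->plug->G
Char 7 ('E'): step: R->0, L->0 (L advanced); E->plug->E->R->A->L->A->refl->E->L'->H->R'->B->plug->A

A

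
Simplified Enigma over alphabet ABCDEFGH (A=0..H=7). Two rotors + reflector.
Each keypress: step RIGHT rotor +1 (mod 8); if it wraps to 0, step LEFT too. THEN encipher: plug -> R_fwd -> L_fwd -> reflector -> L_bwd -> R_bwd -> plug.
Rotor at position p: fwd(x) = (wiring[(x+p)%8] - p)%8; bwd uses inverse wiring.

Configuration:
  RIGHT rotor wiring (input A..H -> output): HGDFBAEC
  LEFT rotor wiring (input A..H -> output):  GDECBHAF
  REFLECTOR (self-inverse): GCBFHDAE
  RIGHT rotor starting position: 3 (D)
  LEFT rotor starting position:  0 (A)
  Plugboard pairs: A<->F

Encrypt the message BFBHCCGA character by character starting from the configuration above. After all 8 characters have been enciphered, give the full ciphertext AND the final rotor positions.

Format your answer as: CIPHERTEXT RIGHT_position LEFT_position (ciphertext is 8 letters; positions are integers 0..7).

Answer: EHGAGADG 3 1

Derivation:
Char 1 ('B'): step: R->4, L=0; B->plug->B->R->E->L->B->refl->C->L'->D->R'->E->plug->E
Char 2 ('F'): step: R->5, L=0; F->plug->A->R->D->L->C->refl->B->L'->E->R'->H->plug->H
Char 3 ('B'): step: R->6, L=0; B->plug->B->R->E->L->B->refl->C->L'->D->R'->G->plug->G
Char 4 ('H'): step: R->7, L=0; H->plug->H->R->F->L->H->refl->E->L'->C->R'->F->plug->A
Char 5 ('C'): step: R->0, L->1 (L advanced); C->plug->C->R->D->L->A->refl->G->L'->E->R'->G->plug->G
Char 6 ('C'): step: R->1, L=1; C->plug->C->R->E->L->G->refl->A->L'->D->R'->F->plug->A
Char 7 ('G'): step: R->2, L=1; G->plug->G->R->F->L->H->refl->E->L'->G->R'->D->plug->D
Char 8 ('A'): step: R->3, L=1; A->plug->F->R->E->L->G->refl->A->L'->D->R'->G->plug->G
Final: ciphertext=EHGAGADG, RIGHT=3, LEFT=1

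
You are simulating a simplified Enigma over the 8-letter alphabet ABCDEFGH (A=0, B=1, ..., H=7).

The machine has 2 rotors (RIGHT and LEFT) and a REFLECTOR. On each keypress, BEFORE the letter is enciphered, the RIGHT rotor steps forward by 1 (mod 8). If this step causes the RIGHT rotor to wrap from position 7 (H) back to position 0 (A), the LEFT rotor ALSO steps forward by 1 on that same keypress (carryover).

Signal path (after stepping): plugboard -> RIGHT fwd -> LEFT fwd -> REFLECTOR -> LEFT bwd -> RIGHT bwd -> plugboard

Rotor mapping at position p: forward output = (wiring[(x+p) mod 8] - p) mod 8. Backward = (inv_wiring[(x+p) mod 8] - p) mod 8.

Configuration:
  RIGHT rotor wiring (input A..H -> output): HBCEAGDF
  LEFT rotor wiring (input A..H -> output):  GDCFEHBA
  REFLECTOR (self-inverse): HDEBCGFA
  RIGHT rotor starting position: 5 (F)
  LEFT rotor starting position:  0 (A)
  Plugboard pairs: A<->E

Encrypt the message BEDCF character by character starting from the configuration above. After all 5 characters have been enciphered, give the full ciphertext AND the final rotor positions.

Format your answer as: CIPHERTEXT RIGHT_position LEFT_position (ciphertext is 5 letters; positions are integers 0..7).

Answer: EFEBA 2 1

Derivation:
Char 1 ('B'): step: R->6, L=0; B->plug->B->R->H->L->A->refl->H->L'->F->R'->A->plug->E
Char 2 ('E'): step: R->7, L=0; E->plug->A->R->G->L->B->refl->D->L'->B->R'->F->plug->F
Char 3 ('D'): step: R->0, L->1 (L advanced); D->plug->D->R->E->L->G->refl->F->L'->H->R'->A->plug->E
Char 4 ('C'): step: R->1, L=1; C->plug->C->R->D->L->D->refl->B->L'->B->R'->B->plug->B
Char 5 ('F'): step: R->2, L=1; F->plug->F->R->D->L->D->refl->B->L'->B->R'->E->plug->A
Final: ciphertext=EFEBA, RIGHT=2, LEFT=1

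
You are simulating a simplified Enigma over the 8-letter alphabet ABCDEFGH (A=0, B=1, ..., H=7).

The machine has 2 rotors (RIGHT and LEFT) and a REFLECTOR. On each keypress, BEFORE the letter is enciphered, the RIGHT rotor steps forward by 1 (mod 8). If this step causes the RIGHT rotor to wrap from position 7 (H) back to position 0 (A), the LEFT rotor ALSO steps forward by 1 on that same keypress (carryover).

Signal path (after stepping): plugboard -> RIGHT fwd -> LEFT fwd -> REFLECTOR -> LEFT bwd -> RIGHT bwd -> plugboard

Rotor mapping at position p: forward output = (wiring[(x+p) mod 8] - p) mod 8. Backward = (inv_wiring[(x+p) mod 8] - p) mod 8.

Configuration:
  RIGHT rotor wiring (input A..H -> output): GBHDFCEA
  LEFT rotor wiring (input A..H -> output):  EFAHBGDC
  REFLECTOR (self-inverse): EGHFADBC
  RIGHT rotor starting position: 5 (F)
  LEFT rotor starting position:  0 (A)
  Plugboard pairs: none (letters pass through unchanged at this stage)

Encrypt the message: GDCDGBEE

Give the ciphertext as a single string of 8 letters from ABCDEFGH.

Char 1 ('G'): step: R->6, L=0; G->plug->G->R->H->L->C->refl->H->L'->D->R'->D->plug->D
Char 2 ('D'): step: R->7, L=0; D->plug->D->R->A->L->E->refl->A->L'->C->R'->C->plug->C
Char 3 ('C'): step: R->0, L->1 (L advanced); C->plug->C->R->H->L->D->refl->F->L'->E->R'->G->plug->G
Char 4 ('D'): step: R->1, L=1; D->plug->D->R->E->L->F->refl->D->L'->H->R'->G->plug->G
Char 5 ('G'): step: R->2, L=1; G->plug->G->R->E->L->F->refl->D->L'->H->R'->H->plug->H
Char 6 ('B'): step: R->3, L=1; B->plug->B->R->C->L->G->refl->B->L'->G->R'->G->plug->G
Char 7 ('E'): step: R->4, L=1; E->plug->E->R->C->L->G->refl->B->L'->G->R'->B->plug->B
Char 8 ('E'): step: R->5, L=1; E->plug->E->R->E->L->F->refl->D->L'->H->R'->B->plug->B

Answer: DCGGHGBB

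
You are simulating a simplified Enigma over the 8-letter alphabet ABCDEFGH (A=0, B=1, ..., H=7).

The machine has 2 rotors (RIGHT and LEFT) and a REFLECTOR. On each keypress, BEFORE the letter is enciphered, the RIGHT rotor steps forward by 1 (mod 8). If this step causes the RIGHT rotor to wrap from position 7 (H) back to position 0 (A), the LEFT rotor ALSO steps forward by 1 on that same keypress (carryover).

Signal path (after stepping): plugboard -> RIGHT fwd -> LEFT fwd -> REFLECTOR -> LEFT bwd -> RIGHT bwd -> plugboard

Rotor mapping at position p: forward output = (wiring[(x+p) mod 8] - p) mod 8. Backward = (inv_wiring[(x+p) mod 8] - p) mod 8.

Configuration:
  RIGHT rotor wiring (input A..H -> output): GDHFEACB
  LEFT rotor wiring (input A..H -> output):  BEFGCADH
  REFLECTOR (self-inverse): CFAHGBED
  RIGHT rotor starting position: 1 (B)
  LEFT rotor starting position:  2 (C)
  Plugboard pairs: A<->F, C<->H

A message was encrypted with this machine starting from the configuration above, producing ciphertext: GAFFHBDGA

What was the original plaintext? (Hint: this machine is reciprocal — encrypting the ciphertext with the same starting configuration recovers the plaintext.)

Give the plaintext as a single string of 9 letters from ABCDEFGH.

Answer: FBHDGFEAB

Derivation:
Char 1 ('G'): step: R->2, L=2; G->plug->G->R->E->L->B->refl->F->L'->F->R'->A->plug->F
Char 2 ('A'): step: R->3, L=2; A->plug->F->R->D->L->G->refl->E->L'->B->R'->B->plug->B
Char 3 ('F'): step: R->4, L=2; F->plug->A->R->A->L->D->refl->H->L'->G->R'->C->plug->H
Char 4 ('F'): step: R->5, L=2; F->plug->A->R->D->L->G->refl->E->L'->B->R'->D->plug->D
Char 5 ('H'): step: R->6, L=2; H->plug->C->R->A->L->D->refl->H->L'->G->R'->G->plug->G
Char 6 ('B'): step: R->7, L=2; B->plug->B->R->H->L->C->refl->A->L'->C->R'->A->plug->F
Char 7 ('D'): step: R->0, L->3 (L advanced); D->plug->D->R->F->L->G->refl->E->L'->E->R'->E->plug->E
Char 8 ('G'): step: R->1, L=3; G->plug->G->R->A->L->D->refl->H->L'->B->R'->F->plug->A
Char 9 ('A'): step: R->2, L=3; A->plug->F->R->H->L->C->refl->A->L'->D->R'->B->plug->B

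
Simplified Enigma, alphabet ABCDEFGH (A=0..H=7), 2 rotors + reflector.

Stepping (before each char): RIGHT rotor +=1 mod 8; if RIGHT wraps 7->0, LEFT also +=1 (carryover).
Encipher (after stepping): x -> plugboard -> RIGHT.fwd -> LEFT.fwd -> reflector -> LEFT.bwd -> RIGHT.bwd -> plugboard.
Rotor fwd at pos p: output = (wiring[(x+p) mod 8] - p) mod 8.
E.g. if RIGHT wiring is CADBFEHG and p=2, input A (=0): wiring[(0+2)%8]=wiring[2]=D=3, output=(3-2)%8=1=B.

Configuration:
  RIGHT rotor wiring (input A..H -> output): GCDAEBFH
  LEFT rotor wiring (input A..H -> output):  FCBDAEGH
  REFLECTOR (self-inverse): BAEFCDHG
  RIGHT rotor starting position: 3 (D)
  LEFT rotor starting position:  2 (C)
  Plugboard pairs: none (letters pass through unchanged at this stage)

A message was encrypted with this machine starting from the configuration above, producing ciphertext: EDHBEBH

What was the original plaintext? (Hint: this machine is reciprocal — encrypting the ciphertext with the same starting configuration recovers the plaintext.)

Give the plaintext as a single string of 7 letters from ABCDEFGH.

Char 1 ('E'): step: R->4, L=2; E->plug->E->R->C->L->G->refl->H->L'->A->R'->A->plug->A
Char 2 ('D'): step: R->5, L=2; D->plug->D->R->B->L->B->refl->A->L'->H->R'->H->plug->H
Char 3 ('H'): step: R->6, L=2; H->plug->H->R->D->L->C->refl->E->L'->E->R'->D->plug->D
Char 4 ('B'): step: R->7, L=2; B->plug->B->R->H->L->A->refl->B->L'->B->R'->E->plug->E
Char 5 ('E'): step: R->0, L->3 (L advanced); E->plug->E->R->E->L->E->refl->C->L'->F->R'->G->plug->G
Char 6 ('B'): step: R->1, L=3; B->plug->B->R->C->L->B->refl->A->L'->A->R'->E->plug->E
Char 7 ('H'): step: R->2, L=3; H->plug->H->R->A->L->A->refl->B->L'->C->R'->C->plug->C

Answer: AHDEGEC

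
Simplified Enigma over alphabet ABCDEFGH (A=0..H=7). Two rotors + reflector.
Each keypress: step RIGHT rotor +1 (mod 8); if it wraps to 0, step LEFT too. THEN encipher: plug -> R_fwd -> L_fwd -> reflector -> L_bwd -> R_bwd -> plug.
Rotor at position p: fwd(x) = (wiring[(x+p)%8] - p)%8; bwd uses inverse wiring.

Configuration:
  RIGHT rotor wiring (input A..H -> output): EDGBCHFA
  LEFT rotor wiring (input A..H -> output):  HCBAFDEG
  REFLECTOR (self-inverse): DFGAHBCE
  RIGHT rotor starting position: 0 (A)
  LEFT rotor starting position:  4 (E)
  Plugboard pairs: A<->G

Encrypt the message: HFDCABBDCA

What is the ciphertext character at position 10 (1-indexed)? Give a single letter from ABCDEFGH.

Char 1 ('H'): step: R->1, L=4; H->plug->H->R->D->L->C->refl->G->L'->F->R'->B->plug->B
Char 2 ('F'): step: R->2, L=4; F->plug->F->R->G->L->F->refl->B->L'->A->R'->C->plug->C
Char 3 ('D'): step: R->3, L=4; D->plug->D->R->C->L->A->refl->D->L'->E->R'->C->plug->C
Char 4 ('C'): step: R->4, L=4; C->plug->C->R->B->L->H->refl->E->L'->H->R'->F->plug->F
Char 5 ('A'): step: R->5, L=4; A->plug->G->R->E->L->D->refl->A->L'->C->R'->A->plug->G
Char 6 ('B'): step: R->6, L=4; B->plug->B->R->C->L->A->refl->D->L'->E->R'->G->plug->A
Char 7 ('B'): step: R->7, L=4; B->plug->B->R->F->L->G->refl->C->L'->D->R'->F->plug->F
Char 8 ('D'): step: R->0, L->5 (L advanced); D->plug->D->R->B->L->H->refl->E->L'->F->R'->G->plug->A
Char 9 ('C'): step: R->1, L=5; C->plug->C->R->A->L->G->refl->C->L'->D->R'->H->plug->H
Char 10 ('A'): step: R->2, L=5; A->plug->G->R->C->L->B->refl->F->L'->E->R'->A->plug->G

G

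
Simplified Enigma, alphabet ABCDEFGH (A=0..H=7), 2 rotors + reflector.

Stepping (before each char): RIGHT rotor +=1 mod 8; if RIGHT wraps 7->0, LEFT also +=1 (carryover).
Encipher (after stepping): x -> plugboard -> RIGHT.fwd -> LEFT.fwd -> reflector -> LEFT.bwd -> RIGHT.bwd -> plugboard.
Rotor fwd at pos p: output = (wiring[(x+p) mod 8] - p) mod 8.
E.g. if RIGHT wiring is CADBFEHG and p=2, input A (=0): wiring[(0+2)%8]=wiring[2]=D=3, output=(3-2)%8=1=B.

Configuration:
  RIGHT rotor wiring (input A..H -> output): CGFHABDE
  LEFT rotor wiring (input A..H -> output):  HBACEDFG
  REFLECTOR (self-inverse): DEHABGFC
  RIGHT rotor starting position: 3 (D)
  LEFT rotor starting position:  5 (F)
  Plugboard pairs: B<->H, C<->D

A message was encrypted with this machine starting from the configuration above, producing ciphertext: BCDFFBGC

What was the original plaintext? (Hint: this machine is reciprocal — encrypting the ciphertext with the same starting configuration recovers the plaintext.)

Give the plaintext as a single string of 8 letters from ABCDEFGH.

Answer: DEGAGGBA

Derivation:
Char 1 ('B'): step: R->4, L=5; B->plug->H->R->D->L->C->refl->H->L'->H->R'->C->plug->D
Char 2 ('C'): step: R->5, L=5; C->plug->D->R->F->L->D->refl->A->L'->B->R'->E->plug->E
Char 3 ('D'): step: R->6, L=5; D->plug->C->R->E->L->E->refl->B->L'->C->R'->G->plug->G
Char 4 ('F'): step: R->7, L=5; F->plug->F->R->B->L->A->refl->D->L'->F->R'->A->plug->A
Char 5 ('F'): step: R->0, L->6 (L advanced); F->plug->F->R->B->L->A->refl->D->L'->D->R'->G->plug->G
Char 6 ('B'): step: R->1, L=6; B->plug->H->R->B->L->A->refl->D->L'->D->R'->G->plug->G
Char 7 ('G'): step: R->2, L=6; G->plug->G->R->A->L->H->refl->C->L'->E->R'->H->plug->B
Char 8 ('C'): step: R->3, L=6; C->plug->D->R->A->L->H->refl->C->L'->E->R'->A->plug->A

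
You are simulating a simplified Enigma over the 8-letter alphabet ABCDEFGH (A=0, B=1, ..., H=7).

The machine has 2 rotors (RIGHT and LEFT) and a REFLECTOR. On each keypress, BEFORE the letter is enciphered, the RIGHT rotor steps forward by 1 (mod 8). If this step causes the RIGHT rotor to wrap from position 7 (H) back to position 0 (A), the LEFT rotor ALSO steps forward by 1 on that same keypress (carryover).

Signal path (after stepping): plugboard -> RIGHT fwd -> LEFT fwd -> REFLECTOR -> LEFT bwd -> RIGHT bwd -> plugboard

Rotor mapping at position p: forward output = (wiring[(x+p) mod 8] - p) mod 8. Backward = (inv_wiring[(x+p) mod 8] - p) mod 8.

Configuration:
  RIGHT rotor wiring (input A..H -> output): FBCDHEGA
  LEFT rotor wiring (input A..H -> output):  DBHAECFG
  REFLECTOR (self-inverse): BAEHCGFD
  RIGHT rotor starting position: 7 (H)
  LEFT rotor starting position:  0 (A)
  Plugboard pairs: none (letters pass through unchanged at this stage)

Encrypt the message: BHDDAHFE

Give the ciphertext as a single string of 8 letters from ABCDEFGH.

Answer: GAGFCCCF

Derivation:
Char 1 ('B'): step: R->0, L->1 (L advanced); B->plug->B->R->B->L->G->refl->F->L'->G->R'->G->plug->G
Char 2 ('H'): step: R->1, L=1; H->plug->H->R->E->L->B->refl->A->L'->A->R'->A->plug->A
Char 3 ('D'): step: R->2, L=1; D->plug->D->R->C->L->H->refl->D->L'->D->R'->G->plug->G
Char 4 ('D'): step: R->3, L=1; D->plug->D->R->D->L->D->refl->H->L'->C->R'->F->plug->F
Char 5 ('A'): step: R->4, L=1; A->plug->A->R->D->L->D->refl->H->L'->C->R'->C->plug->C
Char 6 ('H'): step: R->5, L=1; H->plug->H->R->C->L->H->refl->D->L'->D->R'->C->plug->C
Char 7 ('F'): step: R->6, L=1; F->plug->F->R->F->L->E->refl->C->L'->H->R'->C->plug->C
Char 8 ('E'): step: R->7, L=1; E->plug->E->R->E->L->B->refl->A->L'->A->R'->F->plug->F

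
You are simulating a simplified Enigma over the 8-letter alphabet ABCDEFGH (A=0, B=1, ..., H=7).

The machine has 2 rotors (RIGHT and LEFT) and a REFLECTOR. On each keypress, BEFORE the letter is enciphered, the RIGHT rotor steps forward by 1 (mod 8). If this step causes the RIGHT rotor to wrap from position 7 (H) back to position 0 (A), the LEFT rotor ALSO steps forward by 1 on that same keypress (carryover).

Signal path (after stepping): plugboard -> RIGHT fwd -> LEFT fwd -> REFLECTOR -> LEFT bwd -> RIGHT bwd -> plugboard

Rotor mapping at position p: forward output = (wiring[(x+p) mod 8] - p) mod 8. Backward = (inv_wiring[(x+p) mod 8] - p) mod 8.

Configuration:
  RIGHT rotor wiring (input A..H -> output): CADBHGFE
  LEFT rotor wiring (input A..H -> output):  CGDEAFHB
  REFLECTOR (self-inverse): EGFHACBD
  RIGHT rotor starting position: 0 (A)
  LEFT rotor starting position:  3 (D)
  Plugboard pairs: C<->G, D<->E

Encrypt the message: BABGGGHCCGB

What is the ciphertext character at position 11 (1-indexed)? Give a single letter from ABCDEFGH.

Char 1 ('B'): step: R->1, L=3; B->plug->B->R->C->L->C->refl->F->L'->B->R'->H->plug->H
Char 2 ('A'): step: R->2, L=3; A->plug->A->R->B->L->F->refl->C->L'->C->R'->F->plug->F
Char 3 ('B'): step: R->3, L=3; B->plug->B->R->E->L->G->refl->B->L'->A->R'->H->plug->H
Char 4 ('G'): step: R->4, L=3; G->plug->C->R->B->L->F->refl->C->L'->C->R'->B->plug->B
Char 5 ('G'): step: R->5, L=3; G->plug->C->R->H->L->A->refl->E->L'->D->R'->E->plug->D
Char 6 ('G'): step: R->6, L=3; G->plug->C->R->E->L->G->refl->B->L'->A->R'->H->plug->H
Char 7 ('H'): step: R->7, L=3; H->plug->H->R->G->L->D->refl->H->L'->F->R'->A->plug->A
Char 8 ('C'): step: R->0, L->4 (L advanced); C->plug->G->R->F->L->C->refl->F->L'->D->R'->C->plug->G
Char 9 ('C'): step: R->1, L=4; C->plug->G->R->D->L->F->refl->C->L'->F->R'->E->plug->D
Char 10 ('G'): step: R->2, L=4; G->plug->C->R->F->L->C->refl->F->L'->D->R'->E->plug->D
Char 11 ('B'): step: R->3, L=4; B->plug->B->R->E->L->G->refl->B->L'->B->R'->E->plug->D

D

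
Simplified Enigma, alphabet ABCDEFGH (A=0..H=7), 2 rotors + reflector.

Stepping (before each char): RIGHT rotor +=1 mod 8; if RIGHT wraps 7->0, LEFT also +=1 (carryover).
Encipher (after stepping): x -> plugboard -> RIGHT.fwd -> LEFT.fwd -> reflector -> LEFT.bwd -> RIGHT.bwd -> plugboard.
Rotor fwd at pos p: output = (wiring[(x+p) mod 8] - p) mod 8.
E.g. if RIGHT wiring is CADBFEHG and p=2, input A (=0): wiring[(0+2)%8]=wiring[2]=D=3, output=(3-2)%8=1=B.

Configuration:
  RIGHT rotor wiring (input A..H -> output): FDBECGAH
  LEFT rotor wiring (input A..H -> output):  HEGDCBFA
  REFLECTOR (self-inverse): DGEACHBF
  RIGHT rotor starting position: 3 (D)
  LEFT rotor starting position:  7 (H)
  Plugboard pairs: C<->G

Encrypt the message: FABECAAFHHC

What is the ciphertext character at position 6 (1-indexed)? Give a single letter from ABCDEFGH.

Char 1 ('F'): step: R->4, L=7; F->plug->F->R->H->L->G->refl->B->L'->A->R'->H->plug->H
Char 2 ('A'): step: R->5, L=7; A->plug->A->R->B->L->A->refl->D->L'->F->R'->H->plug->H
Char 3 ('B'): step: R->6, L=7; B->plug->B->R->B->L->A->refl->D->L'->F->R'->D->plug->D
Char 4 ('E'): step: R->7, L=7; E->plug->E->R->F->L->D->refl->A->L'->B->R'->H->plug->H
Char 5 ('C'): step: R->0, L->0 (L advanced); C->plug->G->R->A->L->H->refl->F->L'->G->R'->F->plug->F
Char 6 ('A'): step: R->1, L=0; A->plug->A->R->C->L->G->refl->B->L'->F->R'->E->plug->E

E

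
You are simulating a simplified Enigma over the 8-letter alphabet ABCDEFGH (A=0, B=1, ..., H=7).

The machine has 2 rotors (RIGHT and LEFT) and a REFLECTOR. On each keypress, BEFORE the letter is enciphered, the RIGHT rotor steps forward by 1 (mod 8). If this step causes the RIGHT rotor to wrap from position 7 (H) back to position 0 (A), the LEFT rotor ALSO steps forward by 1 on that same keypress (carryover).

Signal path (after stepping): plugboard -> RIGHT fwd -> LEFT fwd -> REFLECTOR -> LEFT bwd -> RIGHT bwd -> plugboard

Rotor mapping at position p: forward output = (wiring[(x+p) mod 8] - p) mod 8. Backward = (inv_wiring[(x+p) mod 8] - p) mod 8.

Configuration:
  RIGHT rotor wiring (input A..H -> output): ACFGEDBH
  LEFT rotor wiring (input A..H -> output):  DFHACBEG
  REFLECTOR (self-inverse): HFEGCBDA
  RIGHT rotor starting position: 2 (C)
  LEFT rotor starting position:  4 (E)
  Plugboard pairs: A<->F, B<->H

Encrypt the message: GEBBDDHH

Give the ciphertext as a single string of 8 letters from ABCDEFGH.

Char 1 ('G'): step: R->3, L=4; G->plug->G->R->H->L->E->refl->C->L'->D->R'->A->plug->F
Char 2 ('E'): step: R->4, L=4; E->plug->E->R->E->L->H->refl->A->L'->C->R'->H->plug->B
Char 3 ('B'): step: R->5, L=4; B->plug->H->R->H->L->E->refl->C->L'->D->R'->D->plug->D
Char 4 ('B'): step: R->6, L=4; B->plug->H->R->F->L->B->refl->F->L'->B->R'->B->plug->H
Char 5 ('D'): step: R->7, L=4; D->plug->D->R->G->L->D->refl->G->L'->A->R'->A->plug->F
Char 6 ('D'): step: R->0, L->5 (L advanced); D->plug->D->R->G->L->D->refl->G->L'->D->R'->F->plug->A
Char 7 ('H'): step: R->1, L=5; H->plug->B->R->E->L->A->refl->H->L'->B->R'->A->plug->F
Char 8 ('H'): step: R->2, L=5; H->plug->B->R->E->L->A->refl->H->L'->B->R'->D->plug->D

Answer: FBDHFAFD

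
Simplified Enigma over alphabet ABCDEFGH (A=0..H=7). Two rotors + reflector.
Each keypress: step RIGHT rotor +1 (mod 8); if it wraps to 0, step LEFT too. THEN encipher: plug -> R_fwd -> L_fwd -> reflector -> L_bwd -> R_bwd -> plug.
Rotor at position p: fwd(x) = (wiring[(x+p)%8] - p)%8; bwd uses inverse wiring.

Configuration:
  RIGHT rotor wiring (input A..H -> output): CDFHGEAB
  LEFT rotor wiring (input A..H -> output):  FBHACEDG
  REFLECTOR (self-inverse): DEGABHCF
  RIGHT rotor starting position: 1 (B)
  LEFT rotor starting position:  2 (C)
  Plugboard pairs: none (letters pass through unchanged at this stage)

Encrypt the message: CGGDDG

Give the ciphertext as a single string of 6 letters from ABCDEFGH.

Answer: BFHCCC

Derivation:
Char 1 ('C'): step: R->2, L=2; C->plug->C->R->E->L->B->refl->E->L'->F->R'->B->plug->B
Char 2 ('G'): step: R->3, L=2; G->plug->G->R->A->L->F->refl->H->L'->H->R'->F->plug->F
Char 3 ('G'): step: R->4, L=2; G->plug->G->R->B->L->G->refl->C->L'->D->R'->H->plug->H
Char 4 ('D'): step: R->5, L=2; D->plug->D->R->F->L->E->refl->B->L'->E->R'->C->plug->C
Char 5 ('D'): step: R->6, L=2; D->plug->D->R->F->L->E->refl->B->L'->E->R'->C->plug->C
Char 6 ('G'): step: R->7, L=2; G->plug->G->R->F->L->E->refl->B->L'->E->R'->C->plug->C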